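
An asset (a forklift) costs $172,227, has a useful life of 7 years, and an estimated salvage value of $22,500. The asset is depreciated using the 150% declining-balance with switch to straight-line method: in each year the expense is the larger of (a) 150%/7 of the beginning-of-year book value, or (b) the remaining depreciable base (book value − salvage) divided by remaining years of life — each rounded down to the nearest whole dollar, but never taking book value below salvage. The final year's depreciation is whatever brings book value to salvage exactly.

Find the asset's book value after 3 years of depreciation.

Depreciable base = $172,227 − $22,500 = $149,727.
Year 1: DB = ⌊$172,227 × 150%/7⌋ = $36,905; SL = ⌊$149,727/7⌋ = $21,389 → take DB $36,905. Book value $135,322.
Year 2: DB = ⌊$135,322 × 150%/7⌋ = $28,997; SL = ⌊$112,822/6⌋ = $18,803 → take DB $28,997. Book value $106,325.
Year 3: DB = ⌊$106,325 × 150%/7⌋ = $22,783; SL = ⌊$83,825/5⌋ = $16,765 → take DB $22,783. Book value $83,542.

$83,542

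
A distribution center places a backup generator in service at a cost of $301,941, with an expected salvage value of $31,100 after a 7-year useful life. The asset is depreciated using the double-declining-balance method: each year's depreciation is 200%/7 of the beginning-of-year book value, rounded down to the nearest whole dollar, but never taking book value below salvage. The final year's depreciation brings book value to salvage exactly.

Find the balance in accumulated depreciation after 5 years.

$245,798

Depreciable base = $301,941 − $31,100 = $270,841.
Year 1: ⌊$301,941 × 200%/7⌋ = $86,268. Book value $215,673.
Year 2: ⌊$215,673 × 200%/7⌋ = $61,620. Book value $154,053.
Year 3: ⌊$154,053 × 200%/7⌋ = $44,015. Book value $110,038.
Year 4: ⌊$110,038 × 200%/7⌋ = $31,439. Book value $78,599.
Year 5: ⌊$78,599 × 200%/7⌋ = $22,456. Book value $56,143.
Accumulated through year 5 = $301,941 − $56,143 = $245,798.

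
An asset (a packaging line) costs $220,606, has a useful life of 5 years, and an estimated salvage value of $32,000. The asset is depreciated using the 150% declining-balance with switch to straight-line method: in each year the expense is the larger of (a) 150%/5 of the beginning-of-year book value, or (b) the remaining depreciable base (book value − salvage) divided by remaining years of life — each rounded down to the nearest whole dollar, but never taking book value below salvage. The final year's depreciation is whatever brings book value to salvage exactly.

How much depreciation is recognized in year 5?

Depreciable base = $220,606 − $32,000 = $188,606.
Year 1: DB = ⌊$220,606 × 150%/5⌋ = $66,181; SL = ⌊$188,606/5⌋ = $37,721 → take DB $66,181. Book value $154,425.
Year 2: DB = ⌊$154,425 × 150%/5⌋ = $46,327; SL = ⌊$122,425/4⌋ = $30,606 → take DB $46,327. Book value $108,098.
Year 3: DB = ⌊$108,098 × 150%/5⌋ = $32,429; SL = ⌊$76,098/3⌋ = $25,366 → take DB $32,429. Book value $75,669.
Year 4: DB = ⌊$75,669 × 150%/5⌋ = $22,700; SL = ⌊$43,669/2⌋ = $21,834 → take DB $22,700. Book value $52,969.
Year 5 (final): $52,969 − $32,000 = $20,969. Book value $32,000.

$20,969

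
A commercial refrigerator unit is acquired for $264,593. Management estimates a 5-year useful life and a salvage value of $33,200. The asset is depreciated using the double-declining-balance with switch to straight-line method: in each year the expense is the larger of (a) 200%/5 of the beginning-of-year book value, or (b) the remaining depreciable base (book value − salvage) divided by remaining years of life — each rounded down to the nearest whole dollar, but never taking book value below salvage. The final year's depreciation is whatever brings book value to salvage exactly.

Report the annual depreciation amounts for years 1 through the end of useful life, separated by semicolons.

$105,837; $63,502; $38,101; $22,861; $1,092

Depreciable base = $264,593 − $33,200 = $231,393.
Year 1: DB = ⌊$264,593 × 200%/5⌋ = $105,837; SL = ⌊$231,393/5⌋ = $46,278 → take DB $105,837. Book value $158,756.
Year 2: DB = ⌊$158,756 × 200%/5⌋ = $63,502; SL = ⌊$125,556/4⌋ = $31,389 → take DB $63,502. Book value $95,254.
Year 3: DB = ⌊$95,254 × 200%/5⌋ = $38,101; SL = ⌊$62,054/3⌋ = $20,684 → take DB $38,101. Book value $57,153.
Year 4: DB = ⌊$57,153 × 200%/5⌋ = $22,861; SL = ⌊$23,953/2⌋ = $11,976 → take DB $22,861. Book value $34,292.
Year 5 (final): $34,292 − $33,200 = $1,092. Book value $33,200.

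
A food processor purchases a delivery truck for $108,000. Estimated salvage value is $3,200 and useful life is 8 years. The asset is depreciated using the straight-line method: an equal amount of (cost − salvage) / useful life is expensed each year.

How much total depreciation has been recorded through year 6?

Depreciable base = $108,000 − $3,200 = $104,800.
Annual expense = $104,800 / 8 = $13,100.
End of year 1: book value $94,900.
End of year 2: book value $81,800.
End of year 3: book value $68,700.
End of year 4: book value $55,600.
End of year 5: book value $42,500.
End of year 6: book value $29,400.
Accumulated through year 6 = $108,000 − $29,400 = $78,600.

$78,600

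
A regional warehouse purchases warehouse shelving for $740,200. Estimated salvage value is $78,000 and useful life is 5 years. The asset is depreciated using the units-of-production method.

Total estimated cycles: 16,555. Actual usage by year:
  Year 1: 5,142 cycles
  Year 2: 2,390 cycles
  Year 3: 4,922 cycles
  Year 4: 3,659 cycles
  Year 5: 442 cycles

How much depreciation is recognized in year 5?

Depreciable base = $740,200 − $78,000 = $662,200.
Rate = $662,200 / 16,555 cycles = $40 per cycle.
Year 1: 5,142 × $40 = $205,680. Book value $534,520.
Year 2: 2,390 × $40 = $95,600. Book value $438,920.
Year 3: 4,922 × $40 = $196,880. Book value $242,040.
Year 4: 3,659 × $40 = $146,360. Book value $95,680.
Year 5: 442 × $40 = $17,680. Book value $78,000.

$17,680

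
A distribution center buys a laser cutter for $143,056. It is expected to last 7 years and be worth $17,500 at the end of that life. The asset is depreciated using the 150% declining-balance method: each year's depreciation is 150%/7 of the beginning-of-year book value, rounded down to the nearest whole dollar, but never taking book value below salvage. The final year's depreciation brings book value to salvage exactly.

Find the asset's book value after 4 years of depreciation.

$54,523

Depreciable base = $143,056 − $17,500 = $125,556.
Year 1: ⌊$143,056 × 150%/7⌋ = $30,654. Book value $112,402.
Year 2: ⌊$112,402 × 150%/7⌋ = $24,086. Book value $88,316.
Year 3: ⌊$88,316 × 150%/7⌋ = $18,924. Book value $69,392.
Year 4: ⌊$69,392 × 150%/7⌋ = $14,869. Book value $54,523.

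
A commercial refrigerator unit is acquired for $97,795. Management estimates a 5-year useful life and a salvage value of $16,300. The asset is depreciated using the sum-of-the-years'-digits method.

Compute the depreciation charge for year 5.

$5,433

Depreciable base = $97,795 − $16,300 = $81,495.
Sum of the years' digits = 5+4+3+2+1 = 15.
Year 1: $81,495 × 5/15 = $27,165. Book value $70,630.
Year 2: $81,495 × 4/15 = $21,732. Book value $48,898.
Year 3: $81,495 × 3/15 = $16,299. Book value $32,599.
Year 4: $81,495 × 2/15 = $10,866. Book value $21,733.
Year 5: $81,495 × 1/15 = $5,433. Book value $16,300.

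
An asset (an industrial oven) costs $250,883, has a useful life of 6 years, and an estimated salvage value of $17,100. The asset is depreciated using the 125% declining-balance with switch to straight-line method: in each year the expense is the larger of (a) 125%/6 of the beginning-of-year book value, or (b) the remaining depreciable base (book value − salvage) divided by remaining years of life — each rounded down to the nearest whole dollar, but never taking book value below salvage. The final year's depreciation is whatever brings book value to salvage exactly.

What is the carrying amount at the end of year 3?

Depreciable base = $250,883 − $17,100 = $233,783.
Year 1: DB = ⌊$250,883 × 125%/6⌋ = $52,267; SL = ⌊$233,783/6⌋ = $38,963 → take DB $52,267. Book value $198,616.
Year 2: DB = ⌊$198,616 × 125%/6⌋ = $41,378; SL = ⌊$181,516/5⌋ = $36,303 → take DB $41,378. Book value $157,238.
Year 3: DB = ⌊$157,238 × 125%/6⌋ = $32,757; SL = ⌊$140,138/4⌋ = $35,034 → take SL $35,034. Book value $122,204.

$122,204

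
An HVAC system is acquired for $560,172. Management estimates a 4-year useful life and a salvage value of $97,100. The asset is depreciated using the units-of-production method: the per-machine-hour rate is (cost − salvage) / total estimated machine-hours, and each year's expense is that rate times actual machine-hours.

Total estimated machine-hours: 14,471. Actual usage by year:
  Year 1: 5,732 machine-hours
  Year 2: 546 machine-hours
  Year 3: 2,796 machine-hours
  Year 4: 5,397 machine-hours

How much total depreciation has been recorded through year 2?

$200,896

Depreciable base = $560,172 − $97,100 = $463,072.
Rate = $463,072 / 14,471 machine-hours = $32 per machine-hour.
Year 1: 5,732 × $32 = $183,424. Book value $376,748.
Year 2: 546 × $32 = $17,472. Book value $359,276.
Accumulated through year 2 = $560,172 − $359,276 = $200,896.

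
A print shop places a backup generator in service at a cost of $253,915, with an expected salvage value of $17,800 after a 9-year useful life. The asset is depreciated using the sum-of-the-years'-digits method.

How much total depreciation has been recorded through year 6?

$204,633

Depreciable base = $253,915 − $17,800 = $236,115.
Sum of the years' digits = 9+8+7+6+5+4+3+2+1 = 45.
Year 1: $236,115 × 9/45 = $47,223. Book value $206,692.
Year 2: $236,115 × 8/45 = $41,976. Book value $164,716.
Year 3: $236,115 × 7/45 = $36,729. Book value $127,987.
Year 4: $236,115 × 6/45 = $31,482. Book value $96,505.
Year 5: $236,115 × 5/45 = $26,235. Book value $70,270.
Year 6: $236,115 × 4/45 = $20,988. Book value $49,282.
Accumulated through year 6 = $253,915 − $49,282 = $204,633.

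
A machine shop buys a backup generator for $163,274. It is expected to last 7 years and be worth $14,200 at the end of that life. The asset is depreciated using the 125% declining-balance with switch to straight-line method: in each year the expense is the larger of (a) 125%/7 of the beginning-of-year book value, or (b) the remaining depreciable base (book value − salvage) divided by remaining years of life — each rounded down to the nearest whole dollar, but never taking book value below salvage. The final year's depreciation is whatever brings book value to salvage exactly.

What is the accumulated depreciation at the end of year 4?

Depreciable base = $163,274 − $14,200 = $149,074.
Year 1: DB = ⌊$163,274 × 125%/7⌋ = $29,156; SL = ⌊$149,074/7⌋ = $21,296 → take DB $29,156. Book value $134,118.
Year 2: DB = ⌊$134,118 × 125%/7⌋ = $23,949; SL = ⌊$119,918/6⌋ = $19,986 → take DB $23,949. Book value $110,169.
Year 3: DB = ⌊$110,169 × 125%/7⌋ = $19,673; SL = ⌊$95,969/5⌋ = $19,193 → take DB $19,673. Book value $90,496.
Year 4: DB = ⌊$90,496 × 125%/7⌋ = $16,160; SL = ⌊$76,296/4⌋ = $19,074 → take SL $19,074. Book value $71,422.
Accumulated through year 4 = $163,274 − $71,422 = $91,852.

$91,852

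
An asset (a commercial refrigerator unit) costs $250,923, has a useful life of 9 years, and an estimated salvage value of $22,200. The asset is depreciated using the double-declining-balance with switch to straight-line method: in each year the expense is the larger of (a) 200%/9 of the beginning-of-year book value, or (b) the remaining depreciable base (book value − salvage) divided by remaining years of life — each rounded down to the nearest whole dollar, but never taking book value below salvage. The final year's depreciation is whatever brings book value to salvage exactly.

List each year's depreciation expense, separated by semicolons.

Depreciable base = $250,923 − $22,200 = $228,723.
Year 1: DB = ⌊$250,923 × 200%/9⌋ = $55,760; SL = ⌊$228,723/9⌋ = $25,413 → take DB $55,760. Book value $195,163.
Year 2: DB = ⌊$195,163 × 200%/9⌋ = $43,369; SL = ⌊$172,963/8⌋ = $21,620 → take DB $43,369. Book value $151,794.
Year 3: DB = ⌊$151,794 × 200%/9⌋ = $33,732; SL = ⌊$129,594/7⌋ = $18,513 → take DB $33,732. Book value $118,062.
Year 4: DB = ⌊$118,062 × 200%/9⌋ = $26,236; SL = ⌊$95,862/6⌋ = $15,977 → take DB $26,236. Book value $91,826.
Year 5: DB = ⌊$91,826 × 200%/9⌋ = $20,405; SL = ⌊$69,626/5⌋ = $13,925 → take DB $20,405. Book value $71,421.
Year 6: DB = ⌊$71,421 × 200%/9⌋ = $15,871; SL = ⌊$49,221/4⌋ = $12,305 → take DB $15,871. Book value $55,550.
Year 7: DB = ⌊$55,550 × 200%/9⌋ = $12,344; SL = ⌊$33,350/3⌋ = $11,116 → take DB $12,344. Book value $43,206.
Year 8: DB = ⌊$43,206 × 200%/9⌋ = $9,601; SL = ⌊$21,006/2⌋ = $10,503 → take SL $10,503. Book value $32,703.
Year 9 (final): $32,703 − $22,200 = $10,503. Book value $22,200.

$55,760; $43,369; $33,732; $26,236; $20,405; $15,871; $12,344; $10,503; $10,503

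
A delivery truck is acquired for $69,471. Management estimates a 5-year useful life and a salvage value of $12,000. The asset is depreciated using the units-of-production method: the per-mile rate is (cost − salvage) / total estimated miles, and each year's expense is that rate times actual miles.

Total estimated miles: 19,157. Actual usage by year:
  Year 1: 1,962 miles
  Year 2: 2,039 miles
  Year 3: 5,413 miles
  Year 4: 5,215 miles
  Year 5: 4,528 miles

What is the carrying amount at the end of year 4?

$25,584

Depreciable base = $69,471 − $12,000 = $57,471.
Rate = $57,471 / 19,157 miles = $3 per mile.
Year 1: 1,962 × $3 = $5,886. Book value $63,585.
Year 2: 2,039 × $3 = $6,117. Book value $57,468.
Year 3: 5,413 × $3 = $16,239. Book value $41,229.
Year 4: 5,215 × $3 = $15,645. Book value $25,584.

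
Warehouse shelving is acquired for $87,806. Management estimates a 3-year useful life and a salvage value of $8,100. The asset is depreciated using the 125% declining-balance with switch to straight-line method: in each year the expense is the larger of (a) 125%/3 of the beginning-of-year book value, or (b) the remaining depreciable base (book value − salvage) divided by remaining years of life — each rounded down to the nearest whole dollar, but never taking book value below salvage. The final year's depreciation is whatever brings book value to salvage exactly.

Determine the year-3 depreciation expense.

$21,561

Depreciable base = $87,806 − $8,100 = $79,706.
Year 1: DB = ⌊$87,806 × 125%/3⌋ = $36,585; SL = ⌊$79,706/3⌋ = $26,568 → take DB $36,585. Book value $51,221.
Year 2: DB = ⌊$51,221 × 125%/3⌋ = $21,342; SL = ⌊$43,121/2⌋ = $21,560 → take SL $21,560. Book value $29,661.
Year 3 (final): $29,661 − $8,100 = $21,561. Book value $8,100.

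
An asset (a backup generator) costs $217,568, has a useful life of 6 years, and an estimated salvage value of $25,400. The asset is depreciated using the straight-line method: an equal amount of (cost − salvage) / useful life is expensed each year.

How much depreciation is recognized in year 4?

$32,028

Depreciable base = $217,568 − $25,400 = $192,168.
Annual expense = $192,168 / 6 = $32,028.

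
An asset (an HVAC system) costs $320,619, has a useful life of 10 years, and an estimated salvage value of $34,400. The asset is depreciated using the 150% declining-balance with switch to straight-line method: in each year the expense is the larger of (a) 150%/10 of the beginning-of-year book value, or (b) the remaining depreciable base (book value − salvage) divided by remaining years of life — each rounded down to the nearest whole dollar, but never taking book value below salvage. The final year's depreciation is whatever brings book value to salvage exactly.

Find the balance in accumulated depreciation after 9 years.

$264,646

Depreciable base = $320,619 − $34,400 = $286,219.
Year 1: DB = ⌊$320,619 × 150%/10⌋ = $48,092; SL = ⌊$286,219/10⌋ = $28,621 → take DB $48,092. Book value $272,527.
Year 2: DB = ⌊$272,527 × 150%/10⌋ = $40,879; SL = ⌊$238,127/9⌋ = $26,458 → take DB $40,879. Book value $231,648.
Year 3: DB = ⌊$231,648 × 150%/10⌋ = $34,747; SL = ⌊$197,248/8⌋ = $24,656 → take DB $34,747. Book value $196,901.
Year 4: DB = ⌊$196,901 × 150%/10⌋ = $29,535; SL = ⌊$162,501/7⌋ = $23,214 → take DB $29,535. Book value $167,366.
Year 5: DB = ⌊$167,366 × 150%/10⌋ = $25,104; SL = ⌊$132,966/6⌋ = $22,161 → take DB $25,104. Book value $142,262.
Year 6: DB = ⌊$142,262 × 150%/10⌋ = $21,339; SL = ⌊$107,862/5⌋ = $21,572 → take SL $21,572. Book value $120,690.
Year 7: DB = ⌊$120,690 × 150%/10⌋ = $18,103; SL = ⌊$86,290/4⌋ = $21,572 → take SL $21,572. Book value $99,118.
Year 8: DB = ⌊$99,118 × 150%/10⌋ = $14,867; SL = ⌊$64,718/3⌋ = $21,572 → take SL $21,572. Book value $77,546.
Year 9: DB = ⌊$77,546 × 150%/10⌋ = $11,631; SL = ⌊$43,146/2⌋ = $21,573 → take SL $21,573. Book value $55,973.
Accumulated through year 9 = $320,619 − $55,973 = $264,646.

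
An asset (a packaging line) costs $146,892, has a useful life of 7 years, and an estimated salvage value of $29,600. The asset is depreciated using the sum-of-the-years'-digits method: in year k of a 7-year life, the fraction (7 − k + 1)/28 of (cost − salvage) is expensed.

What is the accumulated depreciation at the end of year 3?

Depreciable base = $146,892 − $29,600 = $117,292.
Sum of the years' digits = 7+6+5+4+3+2+1 = 28.
Year 1: $117,292 × 7/28 = $29,323. Book value $117,569.
Year 2: $117,292 × 6/28 = $25,134. Book value $92,435.
Year 3: $117,292 × 5/28 = $20,945. Book value $71,490.
Accumulated through year 3 = $146,892 − $71,490 = $75,402.

$75,402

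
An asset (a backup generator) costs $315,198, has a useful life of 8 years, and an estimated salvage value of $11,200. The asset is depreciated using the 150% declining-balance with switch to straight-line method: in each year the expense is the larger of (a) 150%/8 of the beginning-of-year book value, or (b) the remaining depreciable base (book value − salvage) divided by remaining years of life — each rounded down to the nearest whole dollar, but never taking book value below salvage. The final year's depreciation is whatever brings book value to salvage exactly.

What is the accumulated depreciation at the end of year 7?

Depreciable base = $315,198 − $11,200 = $303,998.
Year 1: DB = ⌊$315,198 × 150%/8⌋ = $59,099; SL = ⌊$303,998/8⌋ = $37,999 → take DB $59,099. Book value $256,099.
Year 2: DB = ⌊$256,099 × 150%/8⌋ = $48,018; SL = ⌊$244,899/7⌋ = $34,985 → take DB $48,018. Book value $208,081.
Year 3: DB = ⌊$208,081 × 150%/8⌋ = $39,015; SL = ⌊$196,881/6⌋ = $32,813 → take DB $39,015. Book value $169,066.
Year 4: DB = ⌊$169,066 × 150%/8⌋ = $31,699; SL = ⌊$157,866/5⌋ = $31,573 → take DB $31,699. Book value $137,367.
Year 5: DB = ⌊$137,367 × 150%/8⌋ = $25,756; SL = ⌊$126,167/4⌋ = $31,541 → take SL $31,541. Book value $105,826.
Year 6: DB = ⌊$105,826 × 150%/8⌋ = $19,842; SL = ⌊$94,626/3⌋ = $31,542 → take SL $31,542. Book value $74,284.
Year 7: DB = ⌊$74,284 × 150%/8⌋ = $13,928; SL = ⌊$63,084/2⌋ = $31,542 → take SL $31,542. Book value $42,742.
Accumulated through year 7 = $315,198 − $42,742 = $272,456.

$272,456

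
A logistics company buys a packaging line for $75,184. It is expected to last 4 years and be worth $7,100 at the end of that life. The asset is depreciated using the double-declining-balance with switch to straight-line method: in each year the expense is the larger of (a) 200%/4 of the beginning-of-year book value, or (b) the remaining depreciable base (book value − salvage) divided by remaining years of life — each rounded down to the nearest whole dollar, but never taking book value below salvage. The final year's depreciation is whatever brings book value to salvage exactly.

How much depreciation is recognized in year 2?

Depreciable base = $75,184 − $7,100 = $68,084.
Year 1: DB = ⌊$75,184 × 200%/4⌋ = $37,592; SL = ⌊$68,084/4⌋ = $17,021 → take DB $37,592. Book value $37,592.
Year 2: DB = ⌊$37,592 × 200%/4⌋ = $18,796; SL = ⌊$30,492/3⌋ = $10,164 → take DB $18,796. Book value $18,796.

$18,796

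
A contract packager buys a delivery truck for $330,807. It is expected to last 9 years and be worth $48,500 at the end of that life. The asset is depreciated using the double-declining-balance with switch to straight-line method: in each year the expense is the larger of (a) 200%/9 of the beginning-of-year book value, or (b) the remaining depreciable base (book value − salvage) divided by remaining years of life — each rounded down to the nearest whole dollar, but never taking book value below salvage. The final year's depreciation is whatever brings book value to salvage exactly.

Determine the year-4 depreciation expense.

$34,588

Depreciable base = $330,807 − $48,500 = $282,307.
Year 1: DB = ⌊$330,807 × 200%/9⌋ = $73,512; SL = ⌊$282,307/9⌋ = $31,367 → take DB $73,512. Book value $257,295.
Year 2: DB = ⌊$257,295 × 200%/9⌋ = $57,176; SL = ⌊$208,795/8⌋ = $26,099 → take DB $57,176. Book value $200,119.
Year 3: DB = ⌊$200,119 × 200%/9⌋ = $44,470; SL = ⌊$151,619/7⌋ = $21,659 → take DB $44,470. Book value $155,649.
Year 4: DB = ⌊$155,649 × 200%/9⌋ = $34,588; SL = ⌊$107,149/6⌋ = $17,858 → take DB $34,588. Book value $121,061.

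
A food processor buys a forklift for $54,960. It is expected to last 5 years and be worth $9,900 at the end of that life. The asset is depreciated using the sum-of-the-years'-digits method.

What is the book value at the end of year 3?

Depreciable base = $54,960 − $9,900 = $45,060.
Sum of the years' digits = 5+4+3+2+1 = 15.
Year 1: $45,060 × 5/15 = $15,020. Book value $39,940.
Year 2: $45,060 × 4/15 = $12,016. Book value $27,924.
Year 3: $45,060 × 3/15 = $9,012. Book value $18,912.

$18,912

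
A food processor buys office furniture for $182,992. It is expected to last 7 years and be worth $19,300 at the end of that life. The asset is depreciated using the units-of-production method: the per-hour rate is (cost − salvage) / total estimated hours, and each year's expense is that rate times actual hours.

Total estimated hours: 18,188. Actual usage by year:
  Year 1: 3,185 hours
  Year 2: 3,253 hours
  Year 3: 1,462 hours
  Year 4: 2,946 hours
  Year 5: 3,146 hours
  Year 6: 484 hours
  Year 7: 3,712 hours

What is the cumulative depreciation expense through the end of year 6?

Depreciable base = $182,992 − $19,300 = $163,692.
Rate = $163,692 / 18,188 hours = $9 per hour.
Year 1: 3,185 × $9 = $28,665. Book value $154,327.
Year 2: 3,253 × $9 = $29,277. Book value $125,050.
Year 3: 1,462 × $9 = $13,158. Book value $111,892.
Year 4: 2,946 × $9 = $26,514. Book value $85,378.
Year 5: 3,146 × $9 = $28,314. Book value $57,064.
Year 6: 484 × $9 = $4,356. Book value $52,708.
Accumulated through year 6 = $182,992 − $52,708 = $130,284.

$130,284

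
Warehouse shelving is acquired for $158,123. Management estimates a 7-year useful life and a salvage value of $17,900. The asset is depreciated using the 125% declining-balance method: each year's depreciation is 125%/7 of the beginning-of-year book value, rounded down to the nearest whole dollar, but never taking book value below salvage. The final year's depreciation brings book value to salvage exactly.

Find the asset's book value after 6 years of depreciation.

$48,576

Depreciable base = $158,123 − $17,900 = $140,223.
Year 1: ⌊$158,123 × 125%/7⌋ = $28,236. Book value $129,887.
Year 2: ⌊$129,887 × 125%/7⌋ = $23,194. Book value $106,693.
Year 3: ⌊$106,693 × 125%/7⌋ = $19,052. Book value $87,641.
Year 4: ⌊$87,641 × 125%/7⌋ = $15,650. Book value $71,991.
Year 5: ⌊$71,991 × 125%/7⌋ = $12,855. Book value $59,136.
Year 6: ⌊$59,136 × 125%/7⌋ = $10,560. Book value $48,576.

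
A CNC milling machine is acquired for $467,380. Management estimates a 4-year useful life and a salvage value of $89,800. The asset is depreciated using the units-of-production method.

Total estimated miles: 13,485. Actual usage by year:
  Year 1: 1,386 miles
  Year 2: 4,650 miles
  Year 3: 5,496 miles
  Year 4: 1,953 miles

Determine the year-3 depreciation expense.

Depreciable base = $467,380 − $89,800 = $377,580.
Rate = $377,580 / 13,485 miles = $28 per mile.
Year 1: 1,386 × $28 = $38,808. Book value $428,572.
Year 2: 4,650 × $28 = $130,200. Book value $298,372.
Year 3: 5,496 × $28 = $153,888. Book value $144,484.

$153,888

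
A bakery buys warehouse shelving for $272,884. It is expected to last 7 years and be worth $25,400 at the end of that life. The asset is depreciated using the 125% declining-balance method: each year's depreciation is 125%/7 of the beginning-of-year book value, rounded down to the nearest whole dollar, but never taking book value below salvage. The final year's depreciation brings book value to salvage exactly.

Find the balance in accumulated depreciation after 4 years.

$148,644

Depreciable base = $272,884 − $25,400 = $247,484.
Year 1: ⌊$272,884 × 125%/7⌋ = $48,729. Book value $224,155.
Year 2: ⌊$224,155 × 125%/7⌋ = $40,027. Book value $184,128.
Year 3: ⌊$184,128 × 125%/7⌋ = $32,880. Book value $151,248.
Year 4: ⌊$151,248 × 125%/7⌋ = $27,008. Book value $124,240.
Accumulated through year 4 = $272,884 − $124,240 = $148,644.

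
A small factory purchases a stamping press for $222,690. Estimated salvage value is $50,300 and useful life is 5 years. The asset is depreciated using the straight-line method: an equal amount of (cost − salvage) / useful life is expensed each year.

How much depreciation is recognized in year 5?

$34,478

Depreciable base = $222,690 − $50,300 = $172,390.
Annual expense = $172,390 / 5 = $34,478.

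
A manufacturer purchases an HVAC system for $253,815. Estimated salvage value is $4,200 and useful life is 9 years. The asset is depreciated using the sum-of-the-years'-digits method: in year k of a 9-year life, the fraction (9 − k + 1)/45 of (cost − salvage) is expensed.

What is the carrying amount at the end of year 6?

Depreciable base = $253,815 − $4,200 = $249,615.
Sum of the years' digits = 9+8+7+6+5+4+3+2+1 = 45.
Year 1: $249,615 × 9/45 = $49,923. Book value $203,892.
Year 2: $249,615 × 8/45 = $44,376. Book value $159,516.
Year 3: $249,615 × 7/45 = $38,829. Book value $120,687.
Year 4: $249,615 × 6/45 = $33,282. Book value $87,405.
Year 5: $249,615 × 5/45 = $27,735. Book value $59,670.
Year 6: $249,615 × 4/45 = $22,188. Book value $37,482.

$37,482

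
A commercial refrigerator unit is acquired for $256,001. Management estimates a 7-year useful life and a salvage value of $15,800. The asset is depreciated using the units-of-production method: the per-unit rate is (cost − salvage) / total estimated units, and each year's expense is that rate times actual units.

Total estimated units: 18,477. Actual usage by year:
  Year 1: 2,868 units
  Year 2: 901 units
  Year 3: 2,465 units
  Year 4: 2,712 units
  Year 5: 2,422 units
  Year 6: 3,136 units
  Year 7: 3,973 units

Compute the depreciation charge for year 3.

Depreciable base = $256,001 − $15,800 = $240,201.
Rate = $240,201 / 18,477 units = $13 per unit.
Year 1: 2,868 × $13 = $37,284. Book value $218,717.
Year 2: 901 × $13 = $11,713. Book value $207,004.
Year 3: 2,465 × $13 = $32,045. Book value $174,959.

$32,045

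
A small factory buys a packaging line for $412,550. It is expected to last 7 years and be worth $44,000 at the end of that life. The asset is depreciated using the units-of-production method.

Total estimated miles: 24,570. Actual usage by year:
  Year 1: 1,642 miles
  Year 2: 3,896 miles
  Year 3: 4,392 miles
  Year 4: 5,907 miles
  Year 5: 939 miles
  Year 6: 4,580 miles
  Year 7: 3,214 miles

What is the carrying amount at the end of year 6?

Depreciable base = $412,550 − $44,000 = $368,550.
Rate = $368,550 / 24,570 miles = $15 per mile.
Year 1: 1,642 × $15 = $24,630. Book value $387,920.
Year 2: 3,896 × $15 = $58,440. Book value $329,480.
Year 3: 4,392 × $15 = $65,880. Book value $263,600.
Year 4: 5,907 × $15 = $88,605. Book value $174,995.
Year 5: 939 × $15 = $14,085. Book value $160,910.
Year 6: 4,580 × $15 = $68,700. Book value $92,210.

$92,210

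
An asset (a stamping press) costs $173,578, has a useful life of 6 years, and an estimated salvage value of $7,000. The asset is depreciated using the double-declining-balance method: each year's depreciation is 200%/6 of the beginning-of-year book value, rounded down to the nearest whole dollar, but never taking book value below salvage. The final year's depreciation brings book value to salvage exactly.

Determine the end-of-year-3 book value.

$51,431

Depreciable base = $173,578 − $7,000 = $166,578.
Year 1: ⌊$173,578 × 200%/6⌋ = $57,859. Book value $115,719.
Year 2: ⌊$115,719 × 200%/6⌋ = $38,573. Book value $77,146.
Year 3: ⌊$77,146 × 200%/6⌋ = $25,715. Book value $51,431.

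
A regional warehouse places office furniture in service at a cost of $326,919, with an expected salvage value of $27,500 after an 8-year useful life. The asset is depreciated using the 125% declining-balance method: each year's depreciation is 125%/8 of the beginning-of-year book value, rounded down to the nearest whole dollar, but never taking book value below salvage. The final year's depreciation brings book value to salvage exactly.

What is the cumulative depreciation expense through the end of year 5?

$187,117

Depreciable base = $326,919 − $27,500 = $299,419.
Year 1: ⌊$326,919 × 125%/8⌋ = $51,081. Book value $275,838.
Year 2: ⌊$275,838 × 125%/8⌋ = $43,099. Book value $232,739.
Year 3: ⌊$232,739 × 125%/8⌋ = $36,365. Book value $196,374.
Year 4: ⌊$196,374 × 125%/8⌋ = $30,683. Book value $165,691.
Year 5: ⌊$165,691 × 125%/8⌋ = $25,889. Book value $139,802.
Accumulated through year 5 = $326,919 − $139,802 = $187,117.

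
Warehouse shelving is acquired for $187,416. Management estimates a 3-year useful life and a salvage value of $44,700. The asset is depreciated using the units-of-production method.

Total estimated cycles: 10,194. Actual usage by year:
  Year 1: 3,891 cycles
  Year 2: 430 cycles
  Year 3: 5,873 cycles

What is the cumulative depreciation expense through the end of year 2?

$60,494

Depreciable base = $187,416 − $44,700 = $142,716.
Rate = $142,716 / 10,194 cycles = $14 per cycle.
Year 1: 3,891 × $14 = $54,474. Book value $132,942.
Year 2: 430 × $14 = $6,020. Book value $126,922.
Accumulated through year 2 = $187,416 − $126,922 = $60,494.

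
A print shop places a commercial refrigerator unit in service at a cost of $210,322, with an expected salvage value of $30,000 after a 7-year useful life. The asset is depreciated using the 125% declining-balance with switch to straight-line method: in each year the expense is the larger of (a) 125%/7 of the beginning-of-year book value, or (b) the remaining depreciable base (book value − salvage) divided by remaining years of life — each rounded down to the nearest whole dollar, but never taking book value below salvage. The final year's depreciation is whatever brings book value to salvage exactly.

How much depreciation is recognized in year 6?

Depreciable base = $210,322 − $30,000 = $180,322.
Year 1: DB = ⌊$210,322 × 125%/7⌋ = $37,557; SL = ⌊$180,322/7⌋ = $25,760 → take DB $37,557. Book value $172,765.
Year 2: DB = ⌊$172,765 × 125%/7⌋ = $30,850; SL = ⌊$142,765/6⌋ = $23,794 → take DB $30,850. Book value $141,915.
Year 3: DB = ⌊$141,915 × 125%/7⌋ = $25,341; SL = ⌊$111,915/5⌋ = $22,383 → take DB $25,341. Book value $116,574.
Year 4: DB = ⌊$116,574 × 125%/7⌋ = $20,816; SL = ⌊$86,574/4⌋ = $21,643 → take SL $21,643. Book value $94,931.
Year 5: DB = ⌊$94,931 × 125%/7⌋ = $16,951; SL = ⌊$64,931/3⌋ = $21,643 → take SL $21,643. Book value $73,288.
Year 6: DB = ⌊$73,288 × 125%/7⌋ = $13,087; SL = ⌊$43,288/2⌋ = $21,644 → take SL $21,644. Book value $51,644.

$21,644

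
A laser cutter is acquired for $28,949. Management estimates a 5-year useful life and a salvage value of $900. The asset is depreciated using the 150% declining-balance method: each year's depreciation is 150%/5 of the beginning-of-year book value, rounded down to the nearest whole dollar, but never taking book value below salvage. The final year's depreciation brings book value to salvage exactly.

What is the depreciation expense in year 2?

$6,079

Depreciable base = $28,949 − $900 = $28,049.
Year 1: ⌊$28,949 × 150%/5⌋ = $8,684. Book value $20,265.
Year 2: ⌊$20,265 × 150%/5⌋ = $6,079. Book value $14,186.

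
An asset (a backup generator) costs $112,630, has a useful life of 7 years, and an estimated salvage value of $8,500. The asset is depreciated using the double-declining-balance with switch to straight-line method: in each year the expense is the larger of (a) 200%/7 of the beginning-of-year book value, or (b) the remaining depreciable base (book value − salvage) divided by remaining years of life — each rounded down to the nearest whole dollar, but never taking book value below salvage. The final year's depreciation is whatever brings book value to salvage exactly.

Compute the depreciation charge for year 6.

Depreciable base = $112,630 − $8,500 = $104,130.
Year 1: DB = ⌊$112,630 × 200%/7⌋ = $32,180; SL = ⌊$104,130/7⌋ = $14,875 → take DB $32,180. Book value $80,450.
Year 2: DB = ⌊$80,450 × 200%/7⌋ = $22,985; SL = ⌊$71,950/6⌋ = $11,991 → take DB $22,985. Book value $57,465.
Year 3: DB = ⌊$57,465 × 200%/7⌋ = $16,418; SL = ⌊$48,965/5⌋ = $9,793 → take DB $16,418. Book value $41,047.
Year 4: DB = ⌊$41,047 × 200%/7⌋ = $11,727; SL = ⌊$32,547/4⌋ = $8,136 → take DB $11,727. Book value $29,320.
Year 5: DB = ⌊$29,320 × 200%/7⌋ = $8,377; SL = ⌊$20,820/3⌋ = $6,940 → take DB $8,377. Book value $20,943.
Year 6: DB = ⌊$20,943 × 200%/7⌋ = $5,983; SL = ⌊$12,443/2⌋ = $6,221 → take SL $6,221. Book value $14,722.

$6,221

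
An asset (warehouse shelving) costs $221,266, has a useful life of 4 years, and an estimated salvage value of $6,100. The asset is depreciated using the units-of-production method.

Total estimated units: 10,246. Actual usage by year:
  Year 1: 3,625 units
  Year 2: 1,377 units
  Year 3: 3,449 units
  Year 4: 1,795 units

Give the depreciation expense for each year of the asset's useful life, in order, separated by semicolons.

Depreciable base = $221,266 − $6,100 = $215,166.
Rate = $215,166 / 10,246 units = $21 per unit.
Year 1: 3,625 × $21 = $76,125. Book value $145,141.
Year 2: 1,377 × $21 = $28,917. Book value $116,224.
Year 3: 3,449 × $21 = $72,429. Book value $43,795.
Year 4: 1,795 × $21 = $37,695. Book value $6,100.

$76,125; $28,917; $72,429; $37,695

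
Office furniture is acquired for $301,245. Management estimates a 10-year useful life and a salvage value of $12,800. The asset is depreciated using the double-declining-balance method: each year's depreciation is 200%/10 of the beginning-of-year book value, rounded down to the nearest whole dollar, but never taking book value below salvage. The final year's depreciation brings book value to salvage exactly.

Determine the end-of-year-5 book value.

Depreciable base = $301,245 − $12,800 = $288,445.
Year 1: ⌊$301,245 × 200%/10⌋ = $60,249. Book value $240,996.
Year 2: ⌊$240,996 × 200%/10⌋ = $48,199. Book value $192,797.
Year 3: ⌊$192,797 × 200%/10⌋ = $38,559. Book value $154,238.
Year 4: ⌊$154,238 × 200%/10⌋ = $30,847. Book value $123,391.
Year 5: ⌊$123,391 × 200%/10⌋ = $24,678. Book value $98,713.

$98,713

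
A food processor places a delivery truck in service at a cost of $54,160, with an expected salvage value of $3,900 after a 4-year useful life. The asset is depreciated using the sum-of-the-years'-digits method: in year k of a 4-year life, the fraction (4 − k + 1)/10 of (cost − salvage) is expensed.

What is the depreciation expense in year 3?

Depreciable base = $54,160 − $3,900 = $50,260.
Sum of the years' digits = 4+3+2+1 = 10.
Year 1: $50,260 × 4/10 = $20,104. Book value $34,056.
Year 2: $50,260 × 3/10 = $15,078. Book value $18,978.
Year 3: $50,260 × 2/10 = $10,052. Book value $8,926.

$10,052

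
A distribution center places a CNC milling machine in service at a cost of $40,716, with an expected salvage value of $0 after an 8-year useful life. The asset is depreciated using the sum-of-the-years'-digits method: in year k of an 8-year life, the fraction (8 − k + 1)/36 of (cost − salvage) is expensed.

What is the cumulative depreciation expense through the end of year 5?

$33,930

Depreciable base = $40,716 − $0 = $40,716.
Sum of the years' digits = 8+7+6+5+4+3+2+1 = 36.
Year 1: $40,716 × 8/36 = $9,048. Book value $31,668.
Year 2: $40,716 × 7/36 = $7,917. Book value $23,751.
Year 3: $40,716 × 6/36 = $6,786. Book value $16,965.
Year 4: $40,716 × 5/36 = $5,655. Book value $11,310.
Year 5: $40,716 × 4/36 = $4,524. Book value $6,786.
Accumulated through year 5 = $40,716 − $6,786 = $33,930.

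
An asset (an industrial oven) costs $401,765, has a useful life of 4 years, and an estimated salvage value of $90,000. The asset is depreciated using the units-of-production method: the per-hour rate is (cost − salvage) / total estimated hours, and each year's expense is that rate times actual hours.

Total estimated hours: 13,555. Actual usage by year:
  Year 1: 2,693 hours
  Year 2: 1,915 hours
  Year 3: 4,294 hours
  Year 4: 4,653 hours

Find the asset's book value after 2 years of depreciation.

$295,781

Depreciable base = $401,765 − $90,000 = $311,765.
Rate = $311,765 / 13,555 hours = $23 per hour.
Year 1: 2,693 × $23 = $61,939. Book value $339,826.
Year 2: 1,915 × $23 = $44,045. Book value $295,781.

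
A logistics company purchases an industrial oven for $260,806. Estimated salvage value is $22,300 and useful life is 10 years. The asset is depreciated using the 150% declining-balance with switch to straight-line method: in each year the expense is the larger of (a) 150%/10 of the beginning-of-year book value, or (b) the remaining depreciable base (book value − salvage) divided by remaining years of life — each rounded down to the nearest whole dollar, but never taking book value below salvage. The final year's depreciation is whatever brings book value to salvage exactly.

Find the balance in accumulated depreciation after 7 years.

Depreciable base = $260,806 − $22,300 = $238,506.
Year 1: DB = ⌊$260,806 × 150%/10⌋ = $39,120; SL = ⌊$238,506/10⌋ = $23,850 → take DB $39,120. Book value $221,686.
Year 2: DB = ⌊$221,686 × 150%/10⌋ = $33,252; SL = ⌊$199,386/9⌋ = $22,154 → take DB $33,252. Book value $188,434.
Year 3: DB = ⌊$188,434 × 150%/10⌋ = $28,265; SL = ⌊$166,134/8⌋ = $20,766 → take DB $28,265. Book value $160,169.
Year 4: DB = ⌊$160,169 × 150%/10⌋ = $24,025; SL = ⌊$137,869/7⌋ = $19,695 → take DB $24,025. Book value $136,144.
Year 5: DB = ⌊$136,144 × 150%/10⌋ = $20,421; SL = ⌊$113,844/6⌋ = $18,974 → take DB $20,421. Book value $115,723.
Year 6: DB = ⌊$115,723 × 150%/10⌋ = $17,358; SL = ⌊$93,423/5⌋ = $18,684 → take SL $18,684. Book value $97,039.
Year 7: DB = ⌊$97,039 × 150%/10⌋ = $14,555; SL = ⌊$74,739/4⌋ = $18,684 → take SL $18,684. Book value $78,355.
Accumulated through year 7 = $260,806 − $78,355 = $182,451.

$182,451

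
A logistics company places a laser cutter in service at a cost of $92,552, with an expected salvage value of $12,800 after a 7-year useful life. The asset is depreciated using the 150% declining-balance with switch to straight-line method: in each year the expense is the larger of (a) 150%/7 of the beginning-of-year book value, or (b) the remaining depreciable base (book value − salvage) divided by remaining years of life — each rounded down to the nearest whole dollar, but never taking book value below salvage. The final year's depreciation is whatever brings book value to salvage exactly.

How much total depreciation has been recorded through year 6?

$72,293

Depreciable base = $92,552 − $12,800 = $79,752.
Year 1: DB = ⌊$92,552 × 150%/7⌋ = $19,832; SL = ⌊$79,752/7⌋ = $11,393 → take DB $19,832. Book value $72,720.
Year 2: DB = ⌊$72,720 × 150%/7⌋ = $15,582; SL = ⌊$59,920/6⌋ = $9,986 → take DB $15,582. Book value $57,138.
Year 3: DB = ⌊$57,138 × 150%/7⌋ = $12,243; SL = ⌊$44,338/5⌋ = $8,867 → take DB $12,243. Book value $44,895.
Year 4: DB = ⌊$44,895 × 150%/7⌋ = $9,620; SL = ⌊$32,095/4⌋ = $8,023 → take DB $9,620. Book value $35,275.
Year 5: DB = ⌊$35,275 × 150%/7⌋ = $7,558; SL = ⌊$22,475/3⌋ = $7,491 → take DB $7,558. Book value $27,717.
Year 6: DB = ⌊$27,717 × 150%/7⌋ = $5,939; SL = ⌊$14,917/2⌋ = $7,458 → take SL $7,458. Book value $20,259.
Accumulated through year 6 = $92,552 − $20,259 = $72,293.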